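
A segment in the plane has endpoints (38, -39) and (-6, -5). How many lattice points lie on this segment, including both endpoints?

3

The number of lattice points on a segment between lattice points is gcd(|Δx|,|Δy|) + 1 = gcd(44,34) + 1 = 2 + 1 = 3.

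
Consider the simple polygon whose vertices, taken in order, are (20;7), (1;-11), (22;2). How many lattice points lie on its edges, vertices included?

3

Summing gcd(|Δx|,|Δy|) over the edges gives the boundary count: gcd(19,18) + gcd(21,13) + gcd(2,5) = 1+1+1 = 3.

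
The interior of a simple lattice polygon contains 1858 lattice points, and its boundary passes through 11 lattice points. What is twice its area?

3725

Pick's theorem states A = I + B/2 − 1, so A = 1858 + 11/2 − 1 = 3725/2.
Hence 2A = 3725.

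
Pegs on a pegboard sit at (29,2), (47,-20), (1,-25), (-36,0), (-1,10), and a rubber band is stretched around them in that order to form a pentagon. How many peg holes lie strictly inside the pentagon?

1686

By the shoelace formula, twice the signed area is |(29·(-20) − 47·2) + (47·(-25) − 1·(-20)) + (1·0 − (-36)·(-25)) + ((-36)·10 − (-1)·0) + ((-1)·2 − 29·10)| = 3381, so the area is 3381/2.
Summing gcd(|Δx|,|Δy|) over the edges gives the boundary count: gcd(18,22) + gcd(46,5) + gcd(37,25) + gcd(35,10) + gcd(30,8) = 2+1+1+5+2 = 11.
By Pick's theorem A = I + B/2 − 1, so I = 3381/2 − 11/2 + 1 = 1686.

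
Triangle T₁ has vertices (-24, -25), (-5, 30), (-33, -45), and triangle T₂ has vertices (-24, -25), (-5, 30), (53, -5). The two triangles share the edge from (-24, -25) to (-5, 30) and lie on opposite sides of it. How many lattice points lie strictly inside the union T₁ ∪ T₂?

1984

The union is the simple quadrilateral with vertices (-24, -25), (-33, -45), (-5, 30), (53, -5) in order.
Using the shoelace formula, 2A = |[(-24)·(-45) − (-33)·(-25)] + [(-33)·30 − (-5)·(-45)] + [(-5)·(-5) − 53·30] + [53·(-25) − (-24)·(-5)]| = 3970, so the area is 1985.
Along each edge there are gcd(|Δx|,|Δy|)+1 lattice points, so counting each shared vertex once the boundary has gcd(9,20) + gcd(28,75) + gcd(58,35) + gcd(77,20) = 1+1+1+1 = 4.
By Pick's theorem I = A − B/2 + 1 = 1985 − 4/2 + 1 = 1984.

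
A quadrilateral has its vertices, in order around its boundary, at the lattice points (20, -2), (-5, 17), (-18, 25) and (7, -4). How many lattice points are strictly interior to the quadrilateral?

The shoelace formula gives twice the area as |[20·17 − (-5)·(-2)] + [(-5)·25 − (-18)·17] + [(-18)·(-4) − 7·25] + [7·(-2) − 20·(-4)]| = 474, so the area is 237.
Summing gcd(|Δx|,|Δy|) over the edges gives the boundary count: gcd(25,19) + gcd(13,8) + gcd(25,29) + gcd(13,2) = 1+1+1+1 = 4.
Pick's theorem gives I = A − B/2 + 1 = 237 − 4/2 + 1 = 236.

236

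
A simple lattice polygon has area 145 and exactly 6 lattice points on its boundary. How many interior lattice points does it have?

143

From Pick's theorem, I = A − B/2 + 1 = 145 − 6/2 + 1 = 143.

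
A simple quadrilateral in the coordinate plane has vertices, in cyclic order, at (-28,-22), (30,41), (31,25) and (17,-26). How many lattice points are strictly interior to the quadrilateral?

By the shoelace formula, twice the signed area is |((-28)·41 − 30·(-22)) + (30·25 − 31·41) + (31·(-26) − 17·25) + (17·(-22) − (-28)·(-26))| = 3342, so the area is 1671.
The number of boundary lattice points is Σ gcd(|Δx|,|Δy|) = gcd(58,63) + gcd(1,16) + gcd(14,51) + gcd(45,4) = 1+1+1+1 = 4.
Pick's theorem gives I = A − B/2 + 1 = 1671 − 4/2 + 1 = 1670.

1670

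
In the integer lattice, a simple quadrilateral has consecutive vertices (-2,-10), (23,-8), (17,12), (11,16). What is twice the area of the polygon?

By the shoelace formula, twice the signed area is |[(-2)·(-8) − 23·(-10)] + [23·12 − 17·(-8)] + [17·16 − 11·12] + [11·(-10) − (-2)·16]| = 720, so the area is 360.

720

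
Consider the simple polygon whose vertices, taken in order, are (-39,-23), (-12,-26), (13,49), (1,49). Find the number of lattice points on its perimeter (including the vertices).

48

Along each edge there are gcd(|Δx|,|Δy|)+1 lattice points, so counting each shared vertex once the boundary has gcd(27,3) + gcd(25,75) + gcd(12,0) + gcd(40,72) = 3+25+12+8 = 48.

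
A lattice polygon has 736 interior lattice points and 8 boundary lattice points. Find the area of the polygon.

By Pick's theorem, A = I + B/2 − 1 = 736 + 8/2 − 1 = 739.

739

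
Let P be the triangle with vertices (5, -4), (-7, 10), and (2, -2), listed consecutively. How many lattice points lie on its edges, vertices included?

6

Summing gcd(|Δx|,|Δy|) over the edges gives the boundary count: gcd(12,14) + gcd(9,12) + gcd(3,2) = 2+3+1 = 6.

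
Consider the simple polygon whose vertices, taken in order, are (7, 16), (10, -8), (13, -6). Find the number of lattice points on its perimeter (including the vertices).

Along each edge there are gcd(|Δx|,|Δy|)+1 lattice points, so counting each shared vertex once the boundary has gcd(3,24) + gcd(3,2) + gcd(6,22) = 3+1+2 = 6.

6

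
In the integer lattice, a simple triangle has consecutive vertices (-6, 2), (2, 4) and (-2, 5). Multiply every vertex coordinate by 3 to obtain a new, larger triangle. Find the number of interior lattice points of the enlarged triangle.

By the shoelace formula, twice the signed area is |[(-6)·4 − 2·2] + [2·5 − (-2)·4] + [(-2)·2 − (-6)·5]| = 16, so the area is 8.
Summing gcd(|Δx|,|Δy|) over the edges gives the boundary count: gcd(8,2) + gcd(4,1) + gcd(4,3) = 2+1+1 = 4.
Scaling by 3 multiplies the area by 3² = 9 (so the new area is 72) and multiplies the boundary lattice-point count by 3, giving 12.
By Pick's theorem, the interior count of the dilated polygon is 72 − 12/2 + 1 = 67.

67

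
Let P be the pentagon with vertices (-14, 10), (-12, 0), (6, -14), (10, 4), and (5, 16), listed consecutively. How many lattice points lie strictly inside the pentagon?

430

By the shoelace formula, twice the signed area is |[(-14)·0 − (-12)·10] + [(-12)·(-14) − 6·0] + [6·4 − 10·(-14)] + [10·16 − 5·4] + [5·10 − (-14)·16]| = 866, so the area is 433.
The number of boundary lattice points is Σ gcd(|Δx|,|Δy|) = gcd(2,10) + gcd(18,14) + gcd(4,18) + gcd(5,12) + gcd(19,6) = 2+2+2+1+1 = 8.
Pick's theorem gives I = A − B/2 + 1 = 433 − 8/2 + 1 = 430.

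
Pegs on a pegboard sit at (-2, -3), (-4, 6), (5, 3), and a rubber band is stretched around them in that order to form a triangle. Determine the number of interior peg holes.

36

The shoelace formula gives twice the area as |[(-2)·6 − (-4)·(-3)] + [(-4)·3 − 5·6] + [5·(-3) − (-2)·3]| = 75, so the area is 37.5.
The number of boundary lattice points is Σ gcd(|Δx|,|Δy|) = gcd(2,9) + gcd(9,3) + gcd(7,6) = 1+3+1 = 5.
Pick's theorem gives I = A − B/2 + 1 = 37.5 − 5/2 + 1 = 36.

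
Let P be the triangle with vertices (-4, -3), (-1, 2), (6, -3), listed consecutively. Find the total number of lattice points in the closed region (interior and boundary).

32

By the shoelace formula, twice the signed area is |[(-4)·2 − (-1)·(-3)] + [(-1)·(-3) − 6·2] + [6·(-3) − (-4)·(-3)]| = 50, so the area is 25.
Along each edge there are gcd(|Δx|,|Δy|)+1 lattice points, so counting each shared vertex once the boundary has gcd(3,5) + gcd(7,5) + gcd(10,0) = 1+1+10 = 12.
Pick's theorem gives I = A − B/2 + 1 = 25 − 12/2 + 1 = 20, so the closed region contains I + B = 20 + 12 = 32 lattice points.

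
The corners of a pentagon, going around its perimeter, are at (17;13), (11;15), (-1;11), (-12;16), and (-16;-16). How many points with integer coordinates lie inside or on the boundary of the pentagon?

Using the shoelace formula, 2A = |[17·15 − 11·13] + [11·11 − (-1)·15] + [(-1)·16 − (-12)·11] + [(-12)·(-16) − (-16)·16] + [(-16)·13 − 17·(-16)]| = 876, so the area is 438.
Along each edge there are gcd(|Δx|,|Δy|)+1 lattice points, so counting each shared vertex once the boundary has gcd(6,2) + gcd(12,4) + gcd(11,5) + gcd(4,32) + gcd(33,29) = 2+4+1+4+1 = 12.
Pick's theorem gives I = A − B/2 + 1 = 438 − 12/2 + 1 = 433, so the closed region contains I + B = 433 + 12 = 445 lattice points.

445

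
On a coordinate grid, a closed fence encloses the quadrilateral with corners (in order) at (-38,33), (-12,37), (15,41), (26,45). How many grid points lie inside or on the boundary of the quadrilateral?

The shoelace formula gives twice the area as |((-38)·37 − (-12)·33) + ((-12)·41 − 15·37) + (15·45 − 26·41) + (26·33 − (-38)·45)| = 120, so the area is 60.
Summing gcd(|Δx|,|Δy|) over the edges gives the boundary count: gcd(26,4) + gcd(27,4) + gcd(11,4) + gcd(64,12) = 2+1+1+4 = 8.
Pick's theorem gives I = A − B/2 + 1 = 60 − 8/2 + 1 = 57, so the closed region contains I + B = 57 + 8 = 65 lattice points.

65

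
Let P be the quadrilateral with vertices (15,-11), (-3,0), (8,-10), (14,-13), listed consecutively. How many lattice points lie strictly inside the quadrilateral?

Using the shoelace formula, 2A = |(15·0 − (-3)·(-11)) + ((-3)·(-10) − 8·0) + (8·(-13) − 14·(-10)) + (14·(-11) − 15·(-13))| = 74, so the area is 37.
The number of boundary lattice points is Σ gcd(|Δx|,|Δy|) = gcd(18,11) + gcd(11,10) + gcd(6,3) + gcd(1,2) = 1+1+3+1 = 6.
Pick's theorem gives I = A − B/2 + 1 = 37 − 6/2 + 1 = 35.

35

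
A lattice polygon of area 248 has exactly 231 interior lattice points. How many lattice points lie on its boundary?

36

Pick's theorem gives A = I + B/2 − 1, so B = 2(A − I + 1) = 2(248 − 231 + 1) = 36.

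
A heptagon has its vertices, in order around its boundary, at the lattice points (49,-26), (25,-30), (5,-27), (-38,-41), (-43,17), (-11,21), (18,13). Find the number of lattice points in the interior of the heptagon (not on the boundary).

By the shoelace formula, twice the signed area is |(49·(-30) − 25·(-26)) + (25·(-27) − 5·(-30)) + (5·(-41) − (-38)·(-27)) + ((-38)·17 − (-43)·(-41)) + ((-43)·21 − (-11)·17) + ((-11)·13 − 18·21) + (18·(-26) − 49·13)| = 7327, so the area is 7327/2.
The number of boundary lattice points is Σ gcd(|Δx|,|Δy|) = gcd(24,4) + gcd(20,3) + gcd(43,14) + gcd(5,58) + gcd(32,4) + gcd(29,8) + gcd(31,39) = 4+1+1+1+4+1+1 = 13.
Pick's theorem gives I = A − B/2 + 1 = 7327/2 − 13/2 + 1 = 3658.

3658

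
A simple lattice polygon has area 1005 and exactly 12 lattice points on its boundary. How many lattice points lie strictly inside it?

From Pick's theorem, I = A − B/2 + 1 = 1005 − 12/2 + 1 = 1000.

1000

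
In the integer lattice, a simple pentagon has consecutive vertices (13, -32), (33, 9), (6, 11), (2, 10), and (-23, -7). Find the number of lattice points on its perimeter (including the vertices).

5

Along each edge there are gcd(|Δx|,|Δy|)+1 lattice points, so counting each shared vertex once the boundary has gcd(20,41) + gcd(27,2) + gcd(4,1) + gcd(25,17) + gcd(36,25) = 1+1+1+1+1 = 5.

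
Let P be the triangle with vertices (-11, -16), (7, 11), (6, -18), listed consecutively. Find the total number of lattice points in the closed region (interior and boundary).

254

Using the shoelace formula, 2A = |((-11)·11 − 7·(-16)) + (7·(-18) − 6·11) + (6·(-16) − (-11)·(-18))| = 495, so the area is 495/2.
The number of boundary lattice points is Σ gcd(|Δx|,|Δy|) = gcd(18,27) + gcd(1,29) + gcd(17,2) = 9+1+1 = 11.
Pick's theorem gives I = A − B/2 + 1 = 495/2 − 11/2 + 1 = 243, so the closed region contains I + B = 243 + 11 = 254 lattice points.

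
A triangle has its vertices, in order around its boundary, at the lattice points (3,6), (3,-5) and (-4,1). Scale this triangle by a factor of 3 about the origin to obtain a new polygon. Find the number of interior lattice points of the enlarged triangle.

328

By the shoelace formula, twice the signed area is |(3·(-5) − 3·6) + (3·1 − (-4)·(-5)) + ((-4)·6 − 3·1)| = 77, so the area is 38.5.
Along each edge there are gcd(|Δx|,|Δy|)+1 lattice points, so counting each shared vertex once the boundary has gcd(0,11) + gcd(7,6) + gcd(7,5) = 11+1+1 = 13.
Scaling by 3 multiplies the area by 3² = 9 (so the new area is 693/2) and multiplies the boundary lattice-point count by 3, giving 39.
By Pick's theorem, the interior count of the dilated polygon is 693/2 − 39/2 + 1 = 328.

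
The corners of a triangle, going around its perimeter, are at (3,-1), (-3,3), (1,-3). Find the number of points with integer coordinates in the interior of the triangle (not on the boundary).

8

By the shoelace formula, twice the signed area is |(3·3 − (-3)·(-1)) + ((-3)·(-3) − 1·3) + (1·(-1) − 3·(-3))| = 20, so the area is 10.
Along each edge there are gcd(|Δx|,|Δy|)+1 lattice points, so counting each shared vertex once the boundary has gcd(6,4) + gcd(4,6) + gcd(2,2) = 2+2+2 = 6.
Pick's theorem gives I = A − B/2 + 1 = 10 − 6/2 + 1 = 8.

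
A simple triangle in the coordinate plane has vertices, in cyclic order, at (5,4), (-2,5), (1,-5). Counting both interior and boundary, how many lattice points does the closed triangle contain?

Using the shoelace formula, 2A = |[5·5 − (-2)·4] + [(-2)·(-5) − 1·5] + [1·4 − 5·(-5)]| = 67, so the area is 33.5.
The number of boundary lattice points is Σ gcd(|Δx|,|Δy|) = gcd(7,1) + gcd(3,10) + gcd(4,9) = 1+1+1 = 3.
Pick's theorem gives I = A − B/2 + 1 = 33.5 − 3/2 + 1 = 33, so the closed region contains I + B = 33 + 3 = 36 lattice points.

36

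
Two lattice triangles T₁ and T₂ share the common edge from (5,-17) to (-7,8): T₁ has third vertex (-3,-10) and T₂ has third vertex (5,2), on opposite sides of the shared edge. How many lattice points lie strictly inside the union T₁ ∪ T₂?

The union is the simple quadrilateral with vertices (5,-17), (-3,-10), (-7,8), (5,2) in order.
The shoelace formula gives twice the area as |[5·(-10) − (-3)·(-17)] + [(-3)·8 − (-7)·(-10)] + [(-7)·2 − 5·8] + [5·(-17) − 5·2]| = 344, so the area is 172.
Along each edge there are gcd(|Δx|,|Δy|)+1 lattice points, so counting each shared vertex once the boundary has gcd(8,7) + gcd(4,18) + gcd(12,6) + gcd(0,19) = 1+2+6+19 = 28.
By Pick's theorem I = A − B/2 + 1 = 172 − 28/2 + 1 = 159.

159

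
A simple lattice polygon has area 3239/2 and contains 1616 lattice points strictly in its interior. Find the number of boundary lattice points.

Pick's theorem gives A = I + B/2 − 1, so B = 2(A − I + 1) = 2(3239/2 − 1616 + 1) = 9.

9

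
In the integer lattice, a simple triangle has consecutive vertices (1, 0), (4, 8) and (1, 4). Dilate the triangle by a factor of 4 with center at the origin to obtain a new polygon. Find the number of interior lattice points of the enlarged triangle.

85

Using the shoelace formula, 2A = |(1·8 − 4·0) + (4·4 − 1·8) + (1·0 − 1·4)| = 12, so the area is 6.
The number of boundary lattice points is Σ gcd(|Δx|,|Δy|) = gcd(3,8) + gcd(3,4) + gcd(0,4) = 1+1+4 = 6.
Scaling by 4 multiplies the area by 4² = 16 (so the new area is 96) and multiplies the boundary lattice-point count by 4, giving 24.
By Pick's theorem, the interior count of the dilated polygon is 96 − 24/2 + 1 = 85.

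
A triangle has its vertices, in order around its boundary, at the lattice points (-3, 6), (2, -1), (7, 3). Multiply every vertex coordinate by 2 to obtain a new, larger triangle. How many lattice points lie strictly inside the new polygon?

By the shoelace formula, twice the signed area is |[(-3)·(-1) − 2·6] + [2·3 − 7·(-1)] + [7·6 − (-3)·3]| = 55, so the area is 55/2.
Along each edge there are gcd(|Δx|,|Δy|)+1 lattice points, so counting each shared vertex once the boundary has gcd(5,7) + gcd(5,4) + gcd(10,3) = 1+1+1 = 3.
Scaling by 2 multiplies the area by 2² = 4 (so the new area is 110) and multiplies the boundary lattice-point count by 2, giving 6.
By Pick's theorem, the interior count of the dilated polygon is 110 − 6/2 + 1 = 108.

108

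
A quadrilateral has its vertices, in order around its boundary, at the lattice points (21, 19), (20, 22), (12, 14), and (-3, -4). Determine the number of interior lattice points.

The shoelace formula gives twice the area as |(21·22 − 20·19) + (20·14 − 12·22) + (12·(-4) − (-3)·14) + ((-3)·19 − 21·(-4))| = 119, so the area is 59.5.
Along each edge there are gcd(|Δx|,|Δy|)+1 lattice points, so counting each shared vertex once the boundary has gcd(1,3) + gcd(8,8) + gcd(15,18) + gcd(24,23) = 1+8+3+1 = 13.
By Pick's theorem A = I + B/2 − 1, so I = 59.5 − 13/2 + 1 = 54.

54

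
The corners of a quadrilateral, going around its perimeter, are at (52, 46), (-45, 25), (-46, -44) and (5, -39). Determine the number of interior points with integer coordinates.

By the shoelace formula, twice the signed area is |(52·25 − (-45)·46) + ((-45)·(-44) − (-46)·25) + ((-46)·(-39) − 5·(-44)) + (5·46 − 52·(-39))| = 10772, so the area is 5386.
Summing gcd(|Δx|,|Δy|) over the edges gives the boundary count: gcd(97,21) + gcd(1,69) + gcd(51,5) + gcd(47,85) = 1+1+1+1 = 4.
By Pick's theorem A = I + B/2 − 1, so I = 5386 − 4/2 + 1 = 5385.

5385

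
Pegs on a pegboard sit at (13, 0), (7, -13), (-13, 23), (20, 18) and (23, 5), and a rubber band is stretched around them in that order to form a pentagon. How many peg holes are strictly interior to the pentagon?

By the shoelace formula, twice the signed area is |[13·(-13) − 7·0] + [7·23 − (-13)·(-13)] + [(-13)·18 − 20·23] + [20·5 − 23·18] + [23·0 − 13·5]| = 1250, so the area is 625.
Along each edge there are gcd(|Δx|,|Δy|)+1 lattice points, so counting each shared vertex once the boundary has gcd(6,13) + gcd(20,36) + gcd(33,5) + gcd(3,13) + gcd(10,5) = 1+4+1+1+5 = 12.
Pick's theorem gives I = A − B/2 + 1 = 625 − 12/2 + 1 = 620.

620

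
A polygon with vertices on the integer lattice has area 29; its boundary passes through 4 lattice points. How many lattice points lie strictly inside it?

28

From Pick's theorem, I = A − B/2 + 1 = 29 − 4/2 + 1 = 28.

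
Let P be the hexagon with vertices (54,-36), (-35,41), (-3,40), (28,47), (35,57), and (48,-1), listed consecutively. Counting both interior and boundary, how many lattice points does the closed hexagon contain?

3043

The shoelace formula gives twice the area as |(54·41 − (-35)·(-36)) + ((-35)·40 − (-3)·41) + ((-3)·47 − 28·40) + (28·57 − 35·47) + (35·(-1) − 48·57) + (48·(-36) − 54·(-1))| = 6078, so the area is 3039.
Along each edge there are gcd(|Δx|,|Δy|)+1 lattice points, so counting each shared vertex once the boundary has gcd(89,77) + gcd(32,1) + gcd(31,7) + gcd(7,10) + gcd(13,58) + gcd(6,35) = 1+1+1+1+1+1 = 6.
Pick's theorem gives I = A − B/2 + 1 = 3039 − 6/2 + 1 = 3037, so the closed region contains I + B = 3037 + 6 = 3043 lattice points.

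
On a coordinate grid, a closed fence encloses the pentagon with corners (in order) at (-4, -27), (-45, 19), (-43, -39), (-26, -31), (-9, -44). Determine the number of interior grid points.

By the shoelace formula, twice the signed area is |[(-4)·19 − (-45)·(-27)] + [(-45)·(-39) − (-43)·19] + [(-43)·(-31) − (-26)·(-39)] + [(-26)·(-44) − (-9)·(-31)] + [(-9)·(-27) − (-4)·(-44)]| = 2532, so the area is 1266.
Along each edge there are gcd(|Δx|,|Δy|)+1 lattice points, so counting each shared vertex once the boundary has gcd(41,46) + gcd(2,58) + gcd(17,8) + gcd(17,13) + gcd(5,17) = 1+2+1+1+1 = 6.
By Pick's theorem A = I + B/2 − 1, so I = 1266 − 6/2 + 1 = 1264.

1264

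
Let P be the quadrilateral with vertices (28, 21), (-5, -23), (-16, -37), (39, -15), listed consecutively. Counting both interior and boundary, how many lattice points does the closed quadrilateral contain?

The shoelace formula gives twice the area as |(28·(-23) − (-5)·21) + ((-5)·(-37) − (-16)·(-23)) + ((-16)·(-15) − 39·(-37)) + (39·21 − 28·(-15))| = 2200, so the area is 1100.
Along each edge there are gcd(|Δx|,|Δy|)+1 lattice points, so counting each shared vertex once the boundary has gcd(33,44) + gcd(11,14) + gcd(55,22) + gcd(11,36) = 11+1+11+1 = 24.
Pick's theorem gives I = A − B/2 + 1 = 1100 − 24/2 + 1 = 1089, so the closed region contains I + B = 1089 + 24 = 1113 lattice points.

1113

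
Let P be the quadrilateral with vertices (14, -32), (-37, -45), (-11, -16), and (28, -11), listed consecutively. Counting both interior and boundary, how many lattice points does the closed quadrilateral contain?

951

The shoelace formula gives twice the area as |[14·(-45) − (-37)·(-32)] + [(-37)·(-16) − (-11)·(-45)] + [(-11)·(-11) − 28·(-16)] + [28·(-32) − 14·(-11)]| = 1890, so the area is 945.
Along each edge there are gcd(|Δx|,|Δy|)+1 lattice points, so counting each shared vertex once the boundary has gcd(51,13) + gcd(26,29) + gcd(39,5) + gcd(14,21) = 1+1+1+7 = 10.
Pick's theorem gives I = A − B/2 + 1 = 945 − 10/2 + 1 = 941, so the closed region contains I + B = 941 + 10 = 951 lattice points.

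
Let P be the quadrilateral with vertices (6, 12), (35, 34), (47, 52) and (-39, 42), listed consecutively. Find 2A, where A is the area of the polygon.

The shoelace formula gives twice the area as |[6·34 − 35·12] + [35·52 − 47·34] + [47·42 − (-39)·52] + [(-39)·12 − 6·42]| = 3288, so the area is 1644.

3288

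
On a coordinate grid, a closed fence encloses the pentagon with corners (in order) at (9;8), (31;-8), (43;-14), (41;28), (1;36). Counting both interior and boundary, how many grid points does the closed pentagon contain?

By the shoelace formula, twice the signed area is |(9·(-8) − 31·8) + (31·(-14) − 43·(-8)) + (43·28 − 41·(-14)) + (41·36 − 1·28) + (1·8 − 9·36)| = 2500, so the area is 1250.
Summing gcd(|Δx|,|Δy|) over the edges gives the boundary count: gcd(22,16) + gcd(12,6) + gcd(2,42) + gcd(40,8) + gcd(8,28) = 2+6+2+8+4 = 22.
Pick's theorem gives I = A − B/2 + 1 = 1250 − 22/2 + 1 = 1240, so the closed region contains I + B = 1240 + 22 = 1262 lattice points.

1262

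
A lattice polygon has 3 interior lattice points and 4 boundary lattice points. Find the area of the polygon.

By Pick's theorem, A = I + B/2 − 1 = 3 + 4/2 − 1 = 4.

4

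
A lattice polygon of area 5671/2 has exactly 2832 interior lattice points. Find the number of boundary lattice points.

Pick's theorem gives A = I + B/2 − 1, so B = 2(A − I + 1) = 2(5671/2 − 2832 + 1) = 9.

9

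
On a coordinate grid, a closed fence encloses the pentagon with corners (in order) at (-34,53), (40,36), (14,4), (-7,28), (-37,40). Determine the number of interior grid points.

By the shoelace formula, twice the signed area is |((-34)·36 − 40·53) + (40·4 − 14·36) + (14·28 − (-7)·4) + ((-7)·40 − (-37)·28) + ((-37)·53 − (-34)·40)| = 3113, so the area is 1556.5.
Along each edge there are gcd(|Δx|,|Δy|)+1 lattice points, so counting each shared vertex once the boundary has gcd(74,17) + gcd(26,32) + gcd(21,24) + gcd(30,12) + gcd(3,13) = 1+2+3+6+1 = 13.
Pick's theorem gives I = A − B/2 + 1 = 1556.5 − 13/2 + 1 = 1551.

1551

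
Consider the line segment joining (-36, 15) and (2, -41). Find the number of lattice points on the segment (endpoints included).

3

The number of lattice points on a segment between lattice points is gcd(|Δx|,|Δy|) + 1 = gcd(38,56) + 1 = 2 + 1 = 3.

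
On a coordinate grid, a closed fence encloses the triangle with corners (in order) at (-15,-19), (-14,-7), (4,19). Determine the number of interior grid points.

85

Using the shoelace formula, 2A = |((-15)·(-7) − (-14)·(-19)) + ((-14)·19 − 4·(-7)) + (4·(-19) − (-15)·19)| = 190, so the area is 95.
Summing gcd(|Δx|,|Δy|) over the edges gives the boundary count: gcd(1,12) + gcd(18,26) + gcd(19,38) = 1+2+19 = 22.
By Pick's theorem A = I + B/2 − 1, so I = 95 − 22/2 + 1 = 85.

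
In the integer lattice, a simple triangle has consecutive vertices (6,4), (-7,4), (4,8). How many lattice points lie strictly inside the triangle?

19

The shoelace formula gives twice the area as |(6·4 − (-7)·4) + ((-7)·8 − 4·4) + (4·4 − 6·8)| = 52, so the area is 26.
The number of boundary lattice points is Σ gcd(|Δx|,|Δy|) = gcd(13,0) + gcd(11,4) + gcd(2,4) = 13+1+2 = 16.
Pick's theorem gives I = A − B/2 + 1 = 26 − 16/2 + 1 = 19.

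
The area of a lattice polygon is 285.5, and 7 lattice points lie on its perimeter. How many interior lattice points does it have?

From Pick's theorem, I = A − B/2 + 1 = 285.5 − 7/2 + 1 = 283.

283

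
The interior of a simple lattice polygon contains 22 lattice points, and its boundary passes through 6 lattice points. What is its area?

Pick's theorem states A = I + B/2 − 1, so A = 22 + 6/2 − 1 = 24.

24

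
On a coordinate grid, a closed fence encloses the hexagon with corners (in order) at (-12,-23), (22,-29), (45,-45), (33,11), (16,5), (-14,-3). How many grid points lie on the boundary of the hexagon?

12

Summing gcd(|Δx|,|Δy|) over the edges gives the boundary count: gcd(34,6) + gcd(23,16) + gcd(12,56) + gcd(17,6) + gcd(30,8) + gcd(2,20) = 2+1+4+1+2+2 = 12.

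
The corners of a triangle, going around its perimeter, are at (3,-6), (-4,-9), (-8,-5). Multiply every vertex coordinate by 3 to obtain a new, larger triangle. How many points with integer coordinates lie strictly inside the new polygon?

Using the shoelace formula, 2A = |(3·(-9) − (-4)·(-6)) + ((-4)·(-5) − (-8)·(-9)) + ((-8)·(-6) − 3·(-5))| = 40, so the area is 20.
Along each edge there are gcd(|Δx|,|Δy|)+1 lattice points, so counting each shared vertex once the boundary has gcd(7,3) + gcd(4,4) + gcd(11,1) = 1+4+1 = 6.
Scaling by 3 multiplies the area by 3² = 9 (so the new area is 180) and multiplies the boundary lattice-point count by 3, giving 18.
By Pick's theorem, the interior count of the dilated polygon is 180 − 18/2 + 1 = 172.

172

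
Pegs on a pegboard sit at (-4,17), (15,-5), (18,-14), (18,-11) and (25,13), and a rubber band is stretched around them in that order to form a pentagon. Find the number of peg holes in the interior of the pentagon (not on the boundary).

339

The shoelace formula gives twice the area as |[(-4)·(-5) − 15·17] + [15·(-14) − 18·(-5)] + [18·(-11) − 18·(-14)] + [18·13 − 25·(-11)] + [25·17 − (-4)·13]| = 685, so the area is 685/2.
Along each edge there are gcd(|Δx|,|Δy|)+1 lattice points, so counting each shared vertex once the boundary has gcd(19,22) + gcd(3,9) + gcd(0,3) + gcd(7,24) + gcd(29,4) = 1+3+3+1+1 = 9.
By Pick's theorem A = I + B/2 − 1, so I = 685/2 − 9/2 + 1 = 339.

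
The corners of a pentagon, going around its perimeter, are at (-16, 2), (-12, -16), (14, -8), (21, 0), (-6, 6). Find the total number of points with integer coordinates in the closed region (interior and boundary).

Using the shoelace formula, 2A = |[(-16)·(-16) − (-12)·2] + [(-12)·(-8) − 14·(-16)] + [14·0 − 21·(-8)] + [21·6 − (-6)·0] + [(-6)·2 − (-16)·6]| = 978, so the area is 489.
Along each edge there are gcd(|Δx|,|Δy|)+1 lattice points, so counting each shared vertex once the boundary has gcd(4,18) + gcd(26,8) + gcd(7,8) + gcd(27,6) + gcd(10,4) = 2+2+1+3+2 = 10.
Pick's theorem gives I = A − B/2 + 1 = 489 − 10/2 + 1 = 485, so the closed region contains I + B = 485 + 10 = 495 lattice points.

495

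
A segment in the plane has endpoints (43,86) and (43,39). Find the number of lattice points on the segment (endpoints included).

48

The number of lattice points on a segment between lattice points is gcd(|Δx|,|Δy|) + 1 = gcd(0,47) + 1 = 47 + 1 = 48.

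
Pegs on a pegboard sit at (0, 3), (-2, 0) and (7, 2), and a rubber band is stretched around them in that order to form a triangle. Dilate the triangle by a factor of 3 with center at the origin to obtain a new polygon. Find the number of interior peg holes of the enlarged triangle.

100

The shoelace formula gives twice the area as |[0·0 − (-2)·3] + [(-2)·2 − 7·0] + [7·3 − 0·2]| = 23, so the area is 23/2.
The number of boundary lattice points is Σ gcd(|Δx|,|Δy|) = gcd(2,3) + gcd(9,2) + gcd(7,1) = 1+1+1 = 3.
Scaling by 3 multiplies the area by 3² = 9 (so the new area is 207/2) and multiplies the boundary lattice-point count by 3, giving 9.
By Pick's theorem, the interior count of the dilated polygon is 207/2 − 9/2 + 1 = 100.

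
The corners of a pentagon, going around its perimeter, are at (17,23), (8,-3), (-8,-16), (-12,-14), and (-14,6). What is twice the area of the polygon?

The shoelace formula gives twice the area as |[17·(-3) − 8·23] + [8·(-16) − (-8)·(-3)] + [(-8)·(-14) − (-12)·(-16)] + [(-12)·6 − (-14)·(-14)] + [(-14)·23 − 17·6]| = 1159, so the area is 579.5.

1159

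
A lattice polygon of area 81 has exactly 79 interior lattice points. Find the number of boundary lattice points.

Pick's theorem gives A = I + B/2 − 1, so B = 2(A − I + 1) = 2(81 − 79 + 1) = 6.

6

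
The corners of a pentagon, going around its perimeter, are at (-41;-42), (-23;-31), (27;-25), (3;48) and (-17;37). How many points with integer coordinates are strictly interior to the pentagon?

3121

Using the shoelace formula, 2A = |((-41)·(-31) − (-23)·(-42)) + ((-23)·(-25) − 27·(-31)) + (27·48 − 3·(-25)) + (3·37 − (-17)·48) + ((-17)·(-42) − (-41)·37)| = 6246, so the area is 3123.
Summing gcd(|Δx|,|Δy|) over the edges gives the boundary count: gcd(18,11) + gcd(50,6) + gcd(24,73) + gcd(20,11) + gcd(24,79) = 1+2+1+1+1 = 6.
Pick's theorem gives I = A − B/2 + 1 = 3123 − 6/2 + 1 = 3121.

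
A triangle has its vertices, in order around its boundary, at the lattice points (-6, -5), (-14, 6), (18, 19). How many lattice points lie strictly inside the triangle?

Using the shoelace formula, 2A = |((-6)·6 − (-14)·(-5)) + ((-14)·19 − 18·6) + (18·(-5) − (-6)·19)| = 456, so the area is 228.
The number of boundary lattice points is Σ gcd(|Δx|,|Δy|) = gcd(8,11) + gcd(32,13) + gcd(24,24) = 1+1+24 = 26.
By Pick's theorem A = I + B/2 − 1, so I = 228 − 26/2 + 1 = 216.

216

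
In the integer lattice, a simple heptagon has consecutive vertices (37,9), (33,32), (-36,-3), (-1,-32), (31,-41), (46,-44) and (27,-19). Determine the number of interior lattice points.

By the shoelace formula, twice the signed area is |[37·32 − 33·9] + [33·(-3) − (-36)·32] + [(-36)·(-32) − (-1)·(-3)] + [(-1)·(-41) − 31·(-32)] + [31·(-44) − 46·(-41)] + [46·(-19) − 27·(-44)] + [27·9 − 37·(-19)]| = 5904, so the area is 2952.
The number of boundary lattice points is Σ gcd(|Δx|,|Δy|) = gcd(4,23) + gcd(69,35) + gcd(35,29) + gcd(32,9) + gcd(15,3) + gcd(19,25) + gcd(10,28) = 1+1+1+1+3+1+2 = 10.
By Pick's theorem A = I + B/2 − 1, so I = 2952 − 10/2 + 1 = 2948.

2948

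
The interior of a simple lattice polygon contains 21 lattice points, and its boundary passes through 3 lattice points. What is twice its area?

Pick's theorem states A = I + B/2 − 1, so A = 21 + 3/2 − 1 = 43/2.
Hence 2A = 43.

43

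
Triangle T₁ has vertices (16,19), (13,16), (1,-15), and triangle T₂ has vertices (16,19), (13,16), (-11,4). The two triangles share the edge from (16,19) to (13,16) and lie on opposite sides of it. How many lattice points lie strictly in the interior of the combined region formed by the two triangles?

39

The union is the simple quadrilateral with vertices (16,19), (1,-15), (13,16), (-11,4) in order.
By the shoelace formula, twice the signed area is |(16·(-15) − 1·19) + (1·16 − 13·(-15)) + (13·4 − (-11)·16) + ((-11)·19 − 16·4)| = 93, so the area is 93/2.
Summing gcd(|Δx|,|Δy|) over the edges gives the boundary count: gcd(15,34) + gcd(12,31) + gcd(24,12) + gcd(27,15) = 1+1+12+3 = 17.
By Pick's theorem I = A − B/2 + 1 = 93/2 − 17/2 + 1 = 39.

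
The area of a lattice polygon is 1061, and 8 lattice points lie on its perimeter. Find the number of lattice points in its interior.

1058

Pick's theorem A = I + B/2 − 1 rearranges to I = A − B/2 + 1 = 1061 − 8/2 + 1 = 1058.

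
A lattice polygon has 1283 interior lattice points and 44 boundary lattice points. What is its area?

Pick's theorem states A = I + B/2 − 1, so A = 1283 + 44/2 − 1 = 1304.

1304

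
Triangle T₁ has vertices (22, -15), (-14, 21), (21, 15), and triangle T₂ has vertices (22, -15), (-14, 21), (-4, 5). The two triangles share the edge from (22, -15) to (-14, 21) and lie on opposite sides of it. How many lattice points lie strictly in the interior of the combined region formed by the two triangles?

628

The union is the simple quadrilateral with vertices (22, -15), (21, 15), (-14, 21), (-4, 5) in order.
The shoelace formula gives twice the area as |(22·15 − 21·(-15)) + (21·21 − (-14)·15) + ((-14)·5 − (-4)·21) + ((-4)·(-15) − 22·5)| = 1260, so the area is 630.
Summing gcd(|Δx|,|Δy|) over the edges gives the boundary count: gcd(1,30) + gcd(35,6) + gcd(10,16) + gcd(26,20) = 1+1+2+2 = 6.
By Pick's theorem I = A − B/2 + 1 = 630 − 6/2 + 1 = 628.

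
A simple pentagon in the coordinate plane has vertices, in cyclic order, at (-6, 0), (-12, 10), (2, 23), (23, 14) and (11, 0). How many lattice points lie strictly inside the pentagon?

By the shoelace formula, twice the signed area is |[(-6)·10 − (-12)·0] + [(-12)·23 − 2·10] + [2·14 − 23·23] + [23·0 − 11·14] + [11·0 − (-6)·0]| = 1011, so the area is 505.5.
The number of boundary lattice points is Σ gcd(|Δx|,|Δy|) = gcd(6,10) + gcd(14,13) + gcd(21,9) + gcd(12,14) + gcd(17,0) = 2+1+3+2+17 = 25.
By Pick's theorem A = I + B/2 − 1, so I = 505.5 − 25/2 + 1 = 494.

494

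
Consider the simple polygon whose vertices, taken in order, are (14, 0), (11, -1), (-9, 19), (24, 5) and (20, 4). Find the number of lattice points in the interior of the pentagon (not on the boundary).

By the shoelace formula, twice the signed area is |(14·(-1) − 11·0) + (11·19 − (-9)·(-1)) + ((-9)·5 − 24·19) + (24·4 − 20·5) + (20·0 − 14·4)| = 375, so the area is 375/2.
Summing gcd(|Δx|,|Δy|) over the edges gives the boundary count: gcd(3,1) + gcd(20,20) + gcd(33,14) + gcd(4,1) + gcd(6,4) = 1+20+1+1+2 = 25.
Pick's theorem gives I = A − B/2 + 1 = 375/2 − 25/2 + 1 = 176.

176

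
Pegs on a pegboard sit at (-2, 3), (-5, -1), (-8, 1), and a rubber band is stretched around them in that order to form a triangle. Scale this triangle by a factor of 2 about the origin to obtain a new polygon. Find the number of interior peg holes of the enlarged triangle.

33

By the shoelace formula, twice the signed area is |((-2)·(-1) − (-5)·3) + ((-5)·1 − (-8)·(-1)) + ((-8)·3 − (-2)·1)| = 18, so the area is 9.
The number of boundary lattice points is Σ gcd(|Δx|,|Δy|) = gcd(3,4) + gcd(3,2) + gcd(6,2) = 1+1+2 = 4.
Scaling by 2 multiplies the area by 2² = 4 (so the new area is 36) and multiplies the boundary lattice-point count by 2, giving 8.
By Pick's theorem, the interior count of the dilated polygon is 36 − 8/2 + 1 = 33.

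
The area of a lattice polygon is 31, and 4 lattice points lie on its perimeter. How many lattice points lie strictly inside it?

30

From Pick's theorem, I = A − B/2 + 1 = 31 − 4/2 + 1 = 30.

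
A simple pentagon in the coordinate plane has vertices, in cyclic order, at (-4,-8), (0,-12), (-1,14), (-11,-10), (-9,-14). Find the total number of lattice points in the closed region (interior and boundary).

146

Using the shoelace formula, 2A = |((-4)·(-12) − 0·(-8)) + (0·14 − (-1)·(-12)) + ((-1)·(-10) − (-11)·14) + ((-11)·(-14) − (-9)·(-10)) + ((-9)·(-8) − (-4)·(-14))| = 280, so the area is 140.
Summing gcd(|Δx|,|Δy|) over the edges gives the boundary count: gcd(4,4) + gcd(1,26) + gcd(10,24) + gcd(2,4) + gcd(5,6) = 4+1+2+2+1 = 10.
Pick's theorem gives I = A − B/2 + 1 = 140 − 10/2 + 1 = 136, so the closed region contains I + B = 136 + 10 = 146 lattice points.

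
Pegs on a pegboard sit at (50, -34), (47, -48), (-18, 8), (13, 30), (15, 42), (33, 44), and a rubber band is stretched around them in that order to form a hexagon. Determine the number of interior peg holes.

By the shoelace formula, twice the signed area is |(50·(-48) − 47·(-34)) + (47·8 − (-18)·(-48)) + ((-18)·30 − 13·8) + (13·42 − 15·30) + (15·44 − 33·42) + (33·(-34) − 50·44)| = 5886, so the area is 2943.
Along each edge there are gcd(|Δx|,|Δy|)+1 lattice points, so counting each shared vertex once the boundary has gcd(3,14) + gcd(65,56) + gcd(31,22) + gcd(2,12) + gcd(18,2) + gcd(17,78) = 1+1+1+2+2+1 = 8.
Pick's theorem gives I = A − B/2 + 1 = 2943 − 8/2 + 1 = 2940.

2940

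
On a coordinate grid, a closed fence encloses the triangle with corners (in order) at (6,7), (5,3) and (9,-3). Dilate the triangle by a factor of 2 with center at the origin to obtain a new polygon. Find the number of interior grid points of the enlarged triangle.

Using the shoelace formula, 2A = |[6·3 − 5·7] + [5·(-3) − 9·3] + [9·7 − 6·(-3)]| = 22, so the area is 11.
The number of boundary lattice points is Σ gcd(|Δx|,|Δy|) = gcd(1,4) + gcd(4,6) + gcd(3,10) = 1+2+1 = 4.
Scaling by 2 multiplies the area by 2² = 4 (so the new area is 44) and multiplies the boundary lattice-point count by 2, giving 8.
By Pick's theorem, the interior count of the dilated polygon is 44 − 8/2 + 1 = 41.

41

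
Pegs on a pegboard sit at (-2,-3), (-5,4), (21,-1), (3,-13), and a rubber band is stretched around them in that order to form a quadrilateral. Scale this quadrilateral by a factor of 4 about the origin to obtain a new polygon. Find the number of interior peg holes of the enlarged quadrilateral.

By the shoelace formula, twice the signed area is |((-2)·4 − (-5)·(-3)) + ((-5)·(-1) − 21·4) + (21·(-13) − 3·(-1)) + (3·(-3) − (-2)·(-13))| = 407, so the area is 407/2.
Along each edge there are gcd(|Δx|,|Δy|)+1 lattice points, so counting each shared vertex once the boundary has gcd(3,7) + gcd(26,5) + gcd(18,12) + gcd(5,10) = 1+1+6+5 = 13.
Scaling by 4 multiplies the area by 4² = 16 (so the new area is 3256) and multiplies the boundary lattice-point count by 4, giving 52.
By Pick's theorem, the interior count of the dilated polygon is 3256 − 52/2 + 1 = 3231.

3231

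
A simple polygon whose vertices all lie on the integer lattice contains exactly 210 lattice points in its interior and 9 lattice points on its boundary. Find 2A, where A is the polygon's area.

By Pick's theorem, A = I + B/2 − 1 = 210 + 9/2 − 1 = 427/2.
Hence 2A = 427.

427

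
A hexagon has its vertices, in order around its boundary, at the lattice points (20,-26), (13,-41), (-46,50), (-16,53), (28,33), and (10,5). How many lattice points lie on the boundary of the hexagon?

Summing gcd(|Δx|,|Δy|) over the edges gives the boundary count: gcd(7,15) + gcd(59,91) + gcd(30,3) + gcd(44,20) + gcd(18,28) + gcd(10,31) = 1+1+3+4+2+1 = 12.

12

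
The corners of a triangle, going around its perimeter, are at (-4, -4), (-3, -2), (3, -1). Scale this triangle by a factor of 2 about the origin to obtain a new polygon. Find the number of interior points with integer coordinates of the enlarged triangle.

By the shoelace formula, twice the signed area is |((-4)·(-2) − (-3)·(-4)) + ((-3)·(-1) − 3·(-2)) + (3·(-4) − (-4)·(-1))| = 11, so the area is 5.5.
Summing gcd(|Δx|,|Δy|) over the edges gives the boundary count: gcd(1,2) + gcd(6,1) + gcd(7,3) = 1+1+1 = 3.
Scaling by 2 multiplies the area by 2² = 4 (so the new area is 22) and multiplies the boundary lattice-point count by 2, giving 6.
By Pick's theorem, the interior count of the dilated polygon is 22 − 6/2 + 1 = 20.

20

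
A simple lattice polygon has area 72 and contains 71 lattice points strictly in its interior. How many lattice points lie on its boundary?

Pick's theorem gives A = I + B/2 − 1, so B = 2(A − I + 1) = 2(72 − 71 + 1) = 4.

4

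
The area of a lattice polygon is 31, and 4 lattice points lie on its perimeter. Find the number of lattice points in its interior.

Pick's theorem A = I + B/2 − 1 rearranges to I = A − B/2 + 1 = 31 − 4/2 + 1 = 30.

30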